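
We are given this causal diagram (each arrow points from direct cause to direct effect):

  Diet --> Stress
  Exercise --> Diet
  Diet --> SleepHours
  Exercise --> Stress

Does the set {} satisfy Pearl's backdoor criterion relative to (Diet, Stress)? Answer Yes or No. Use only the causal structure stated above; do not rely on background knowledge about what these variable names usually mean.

No

Backdoor paths from Diet to Stress (paths whose first edge points into Diet):
  P1: Diet <- Exercise -> Stress
Condition 1 (no descendant of Diet in the set): holds — descendants of Diet are {SleepHours, Stress}; none are in {}.
Condition 2 (every backdoor path blocked by {}):
  P1: open — no interior node is in the conditioning set.
{} does not satisfy the backdoor criterion.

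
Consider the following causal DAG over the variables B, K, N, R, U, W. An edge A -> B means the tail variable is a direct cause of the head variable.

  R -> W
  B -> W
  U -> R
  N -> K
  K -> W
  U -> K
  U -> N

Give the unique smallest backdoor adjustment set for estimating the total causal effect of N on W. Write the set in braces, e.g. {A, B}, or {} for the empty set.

Variables eligible for adjustment (non-descendants of N, excluding N and W): {B, R, U}.
Backdoor paths from N to W:
  P1: N <- U -> R -> W
  P2: N <- U -> K -> W
The empty set is not sufficient: P1 (N <- U -> R -> W) has no collider blocking it and no conditioned non-collider, so it is open.
Try {U}:
  P1: blocked at fork node U ∈ conditioning set.
  P2: blocked at fork node U ∈ conditioning set.
{U} contains no descendant of N and blocks every backdoor path.
No other singleton works — e.g. {B} leaves P1 open — so {U} is the unique smallest valid adjustment set.

{U}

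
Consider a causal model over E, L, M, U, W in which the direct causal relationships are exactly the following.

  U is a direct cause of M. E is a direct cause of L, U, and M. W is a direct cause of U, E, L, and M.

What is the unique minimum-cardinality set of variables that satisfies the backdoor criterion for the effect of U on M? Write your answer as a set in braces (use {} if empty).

Variables eligible for adjustment (non-descendants of U, excluding U and M): {E, L, W}.
Backdoor paths from U to M:
  P1: U <- W -> E -> M
  P2: U <- W -> L <- E -> M
  P3: U <- W -> M
  P4: U <- E <- W -> M
  P5: U <- E -> L <- W -> M
  P6: U <- E -> M
The empty set is not sufficient: P1 (U <- W -> E -> M) has no collider blocking it and no conditioned non-collider, so it is open.
Try {E, W}:
  P1: blocked at fork node W ∈ conditioning set.
  P2: blocked at fork node W ∈ conditioning set.
  P3: blocked at fork node W ∈ conditioning set.
  P4: blocked at chain node E ∈ conditioning set.
  P5: blocked at fork node E ∈ conditioning set.
  P6: blocked at fork node E ∈ conditioning set.
{E, W} contains no descendant of U and blocks every backdoor path.
Every element of {E, W} is needed (dropping E leaves P6 open; dropping W leaves P3 open), so no proper subset is valid.
Among all size-2 subsets of the eligible variables, only {E, W} blocks every backdoor path, so it is the unique smallest valid adjustment set.

{E, W}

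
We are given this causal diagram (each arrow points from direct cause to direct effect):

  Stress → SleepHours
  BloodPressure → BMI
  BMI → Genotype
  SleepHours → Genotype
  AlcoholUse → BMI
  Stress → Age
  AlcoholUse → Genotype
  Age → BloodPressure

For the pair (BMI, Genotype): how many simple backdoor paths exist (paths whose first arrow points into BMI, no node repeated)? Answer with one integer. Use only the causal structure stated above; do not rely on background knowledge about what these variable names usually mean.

A backdoor path from BMI to Genotype is any simple undirected path whose first edge points into BMI (i.e. leaves BMI via a parent).
Parents of BMI: {AlcoholUse, BloodPressure}.
Enumerating:
  P1: BMI <- AlcoholUse -> Genotype
  P2: BMI <- BloodPressure <- Age <- Stress -> SleepHours -> Genotype
That exhausts the simple backdoor paths. Count: 2.

2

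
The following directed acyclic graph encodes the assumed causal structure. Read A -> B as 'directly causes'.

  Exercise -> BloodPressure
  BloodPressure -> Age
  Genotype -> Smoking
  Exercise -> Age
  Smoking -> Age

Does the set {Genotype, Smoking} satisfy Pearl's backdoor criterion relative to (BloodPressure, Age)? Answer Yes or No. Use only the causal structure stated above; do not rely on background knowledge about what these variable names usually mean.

No

Backdoor paths from BloodPressure to Age (paths whose first edge points into BloodPressure):
  P1: BloodPressure <- Exercise -> Age
Condition 1 (no descendant of BloodPressure in the set): holds — descendants of BloodPressure are {Age}; none are in {Genotype, Smoking}.
Condition 2 (every backdoor path blocked by {Genotype, Smoking}):
  P1: open — no interior node is in the conditioning set.
{Genotype, Smoking} does not satisfy the backdoor criterion.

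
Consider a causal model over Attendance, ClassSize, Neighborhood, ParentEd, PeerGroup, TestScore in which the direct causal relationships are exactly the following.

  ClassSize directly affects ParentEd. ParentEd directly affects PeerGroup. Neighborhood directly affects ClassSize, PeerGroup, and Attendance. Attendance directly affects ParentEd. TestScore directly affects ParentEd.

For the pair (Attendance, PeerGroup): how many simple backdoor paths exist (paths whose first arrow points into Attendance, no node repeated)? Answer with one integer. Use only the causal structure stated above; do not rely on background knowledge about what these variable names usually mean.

2

A backdoor path from Attendance to PeerGroup is any simple undirected path whose first edge points into Attendance (i.e. leaves Attendance via a parent).
Parents of Attendance: {Neighborhood}.
Enumerating:
  P1: Attendance <- Neighborhood -> ClassSize -> ParentEd -> PeerGroup
  P2: Attendance <- Neighborhood -> PeerGroup
That exhausts the simple backdoor paths. Count: 2.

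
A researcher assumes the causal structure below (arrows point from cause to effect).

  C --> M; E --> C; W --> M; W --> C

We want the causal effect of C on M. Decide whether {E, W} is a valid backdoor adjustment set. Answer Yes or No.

Backdoor paths from C to M (paths whose first edge points into C):
  P1: C <- W -> M
Condition 1 (no descendant of C in the set): holds — descendants of C are {M}; none are in {E, W}.
Condition 2 (every backdoor path blocked by {E, W}):
  P1: blocked at fork node W ∈ conditioning set.
{E, W} satisfies the backdoor criterion.

Yes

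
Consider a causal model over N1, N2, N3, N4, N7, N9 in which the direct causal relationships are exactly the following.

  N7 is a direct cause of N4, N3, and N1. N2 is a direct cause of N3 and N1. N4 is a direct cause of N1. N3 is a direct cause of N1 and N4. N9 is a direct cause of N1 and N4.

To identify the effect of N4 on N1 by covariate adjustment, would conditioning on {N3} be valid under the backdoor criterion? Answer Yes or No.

Backdoor paths from N4 to N1 (paths whose first edge points into N4):
  P1: N4 <- N9 -> N1
  P2: N4 <- N7 -> N3 <- N2 -> N1
  P3: N4 <- N7 -> N3 -> N1
  P4: N4 <- N7 -> N1
  P5: N4 <- N3 <- N7 -> N1
  P6: N4 <- N3 <- N2 -> N1
  P7: N4 <- N3 -> N1
Condition 1 (no descendant of N4 in the set): holds — descendants of N4 are {N1}; none are in {N3}.
Condition 2 (every backdoor path blocked by {N3}):
  P1: open — no interior node is in the conditioning set.
  P2: open — collider(s) N3 are conditioned on (or have a conditioned descendant) and no non-collider on the path is in the set.
  P3: blocked at chain node N3 ∈ conditioning set.
  P4: open — no interior node is in the conditioning set.
  P5: blocked at chain node N3 ∈ conditioning set.
  P6: blocked at chain node N3 ∈ conditioning set.
  P7: blocked at fork node N3 ∈ conditioning set.
{N3} does not satisfy the backdoor criterion.

No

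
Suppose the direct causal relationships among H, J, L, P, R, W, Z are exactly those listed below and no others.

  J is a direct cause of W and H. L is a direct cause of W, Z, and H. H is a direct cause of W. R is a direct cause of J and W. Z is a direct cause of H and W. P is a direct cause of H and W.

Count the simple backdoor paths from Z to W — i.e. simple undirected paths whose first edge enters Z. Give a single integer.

A backdoor path from Z to W is any simple undirected path whose first edge points into Z (i.e. leaves Z via a parent).
Parents of Z: {L}.
Enumerating:
  P1: Z <- L -> H <- J <- R -> W
  P2: Z <- L -> H <- J -> W
  P3: Z <- L -> H <- P -> W
  P4: Z <- L -> H -> W
  P5: Z <- L -> W
That exhausts the simple backdoor paths. Count: 5.

5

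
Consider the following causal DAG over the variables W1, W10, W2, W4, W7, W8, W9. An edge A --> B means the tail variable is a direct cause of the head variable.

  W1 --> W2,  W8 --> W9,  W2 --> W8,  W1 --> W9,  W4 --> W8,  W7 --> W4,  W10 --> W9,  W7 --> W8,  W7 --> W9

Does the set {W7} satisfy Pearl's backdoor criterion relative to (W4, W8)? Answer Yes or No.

Backdoor paths from W4 to W8 (paths whose first edge points into W4):
  P1: W4 <- W7 -> W8
  P2: W4 <- W7 -> W9 <- W1 -> W2 -> W8
  P3: W4 <- W7 -> W9 <- W8
Condition 1 (no descendant of W4 in the set): holds — descendants of W4 are {W8, W9}; none are in {W7}.
Condition 2 (every backdoor path blocked by {W7}):
  P1: blocked at fork node W7 ∈ conditioning set.
  P2: blocked at fork node W7 ∈ conditioning set.
  P3: blocked at fork node W7 ∈ conditioning set.
{W7} satisfies the backdoor criterion.

Yes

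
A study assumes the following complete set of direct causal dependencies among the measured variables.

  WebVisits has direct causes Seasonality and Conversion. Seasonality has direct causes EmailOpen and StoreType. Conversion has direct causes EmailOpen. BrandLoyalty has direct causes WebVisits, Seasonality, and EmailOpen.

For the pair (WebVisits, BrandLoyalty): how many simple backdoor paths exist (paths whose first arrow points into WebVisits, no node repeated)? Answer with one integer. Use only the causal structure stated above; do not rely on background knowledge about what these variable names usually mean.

4

A backdoor path from WebVisits to BrandLoyalty is any simple undirected path whose first edge points into WebVisits (i.e. leaves WebVisits via a parent).
Parents of WebVisits: {Conversion, Seasonality}.
Enumerating:
  P1: WebVisits <- Conversion <- EmailOpen -> Seasonality -> BrandLoyalty
  P2: WebVisits <- Conversion <- EmailOpen -> BrandLoyalty
  P3: WebVisits <- Seasonality <- EmailOpen -> BrandLoyalty
  P4: WebVisits <- Seasonality -> BrandLoyalty
That exhausts the simple backdoor paths. Count: 4.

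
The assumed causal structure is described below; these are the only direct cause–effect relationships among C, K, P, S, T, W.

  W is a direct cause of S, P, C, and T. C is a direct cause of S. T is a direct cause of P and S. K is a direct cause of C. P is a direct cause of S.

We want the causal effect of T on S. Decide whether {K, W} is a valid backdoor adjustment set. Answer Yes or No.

Yes

Backdoor paths from T to S (paths whose first edge points into T):
  P1: T <- W -> C -> S
  P2: T <- W -> P -> S
  P3: T <- W -> S
Condition 1 (no descendant of T in the set): holds — descendants of T are {P, S}; none are in {K, W}.
Condition 2 (every backdoor path blocked by {K, W}):
  P1: blocked at fork node W ∈ conditioning set.
  P2: blocked at fork node W ∈ conditioning set.
  P3: blocked at fork node W ∈ conditioning set.
{K, W} satisfies the backdoor criterion.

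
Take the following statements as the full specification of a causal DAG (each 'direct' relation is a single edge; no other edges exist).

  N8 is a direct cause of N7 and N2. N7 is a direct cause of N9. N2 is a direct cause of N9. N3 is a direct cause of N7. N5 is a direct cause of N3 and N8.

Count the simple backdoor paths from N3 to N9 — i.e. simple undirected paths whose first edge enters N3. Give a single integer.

A backdoor path from N3 to N9 is any simple undirected path whose first edge points into N3 (i.e. leaves N3 via a parent).
Parents of N3: {N5}.
Enumerating:
  P1: N3 <- N5 -> N8 -> N2 -> N9
  P2: N3 <- N5 -> N8 -> N7 -> N9
That exhausts the simple backdoor paths. Count: 2.

2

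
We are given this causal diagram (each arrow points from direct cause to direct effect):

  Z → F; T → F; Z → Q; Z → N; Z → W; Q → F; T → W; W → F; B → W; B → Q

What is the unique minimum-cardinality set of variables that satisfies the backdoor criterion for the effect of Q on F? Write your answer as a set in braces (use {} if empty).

{B, Z}

Variables eligible for adjustment (non-descendants of Q, excluding Q and F): {B, N, T, W, Z}.
Backdoor paths from Q to F:
  P1: Q <- B -> W <- Z -> F
  P2: Q <- B -> W <- T -> F
  P3: Q <- B -> W -> F
  P4: Q <- Z -> W <- T -> F
  P5: Q <- Z -> W -> F
  P6: Q <- Z -> F
The empty set is not sufficient: P3 (Q <- B -> W -> F) has no collider blocking it and no conditioned non-collider, so it is open.
Try {B, Z}:
  P1: blocked at fork node B ∈ conditioning set.
  P2: blocked at fork node B ∈ conditioning set.
  P3: blocked at fork node B ∈ conditioning set.
  P4: blocked at fork node Z ∈ conditioning set.
  P5: blocked at fork node Z ∈ conditioning set.
  P6: blocked at fork node Z ∈ conditioning set.
{B, Z} contains no descendant of Q and blocks every backdoor path.
Every element of {B, Z} is needed (dropping B leaves P3 open; dropping Z leaves P5 open), so no proper subset is valid.
Among all size-2 subsets of the eligible variables, only {B, Z} blocks every backdoor path, so it is the unique smallest valid adjustment set.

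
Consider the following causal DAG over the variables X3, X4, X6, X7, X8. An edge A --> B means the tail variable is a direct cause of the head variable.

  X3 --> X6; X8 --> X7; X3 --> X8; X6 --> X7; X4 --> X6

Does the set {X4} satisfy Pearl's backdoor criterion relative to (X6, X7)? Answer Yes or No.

No

Backdoor paths from X6 to X7 (paths whose first edge points into X6):
  P1: X6 <- X3 -> X8 -> X7
Condition 1 (no descendant of X6 in the set): holds — descendants of X6 are {X7}; none are in {X4}.
Condition 2 (every backdoor path blocked by {X4}):
  P1: open — no interior node is in the conditioning set.
{X4} does not satisfy the backdoor criterion.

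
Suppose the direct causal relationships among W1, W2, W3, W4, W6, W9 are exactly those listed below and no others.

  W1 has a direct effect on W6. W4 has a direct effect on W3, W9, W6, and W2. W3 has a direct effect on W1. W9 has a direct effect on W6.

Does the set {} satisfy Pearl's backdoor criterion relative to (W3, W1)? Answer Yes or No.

Backdoor paths from W3 to W1 (paths whose first edge points into W3):
  P1: W3 <- W4 -> W9 -> W6 <- W1
  P2: W3 <- W4 -> W6 <- W1
Condition 1 (no descendant of W3 in the set): holds — descendants of W3 are {W1, W6}; none are in {}.
Condition 2 (every backdoor path blocked by {}):
  P1: blocked at collider W6 (neither it nor any descendant is in the conditioning set).
  P2: blocked at collider W6 (neither it nor any descendant is in the conditioning set).
{} satisfies the backdoor criterion.

Yes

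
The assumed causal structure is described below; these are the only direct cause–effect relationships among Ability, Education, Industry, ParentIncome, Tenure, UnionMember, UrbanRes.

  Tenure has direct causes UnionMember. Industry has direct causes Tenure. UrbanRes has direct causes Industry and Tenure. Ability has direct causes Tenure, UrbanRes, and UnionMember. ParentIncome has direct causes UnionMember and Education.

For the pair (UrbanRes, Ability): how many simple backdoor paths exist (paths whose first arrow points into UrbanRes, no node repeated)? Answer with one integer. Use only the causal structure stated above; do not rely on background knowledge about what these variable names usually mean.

A backdoor path from UrbanRes to Ability is any simple undirected path whose first edge points into UrbanRes (i.e. leaves UrbanRes via a parent).
Parents of UrbanRes: {Industry, Tenure}.
Enumerating:
  P1: UrbanRes <- Tenure <- UnionMember -> Ability
  P2: UrbanRes <- Tenure -> Ability
  P3: UrbanRes <- Industry <- Tenure <- UnionMember -> Ability
  P4: UrbanRes <- Industry <- Tenure -> Ability
That exhausts the simple backdoor paths. Count: 4.

4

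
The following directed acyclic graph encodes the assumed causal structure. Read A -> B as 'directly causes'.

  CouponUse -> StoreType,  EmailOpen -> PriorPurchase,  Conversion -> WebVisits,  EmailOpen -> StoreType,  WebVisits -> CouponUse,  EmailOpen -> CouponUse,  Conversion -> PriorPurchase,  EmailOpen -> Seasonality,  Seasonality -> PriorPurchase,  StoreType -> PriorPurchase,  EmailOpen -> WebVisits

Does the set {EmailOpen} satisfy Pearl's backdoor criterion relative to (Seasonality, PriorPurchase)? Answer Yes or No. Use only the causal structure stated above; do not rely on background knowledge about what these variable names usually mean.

Backdoor paths from Seasonality to PriorPurchase (paths whose first edge points into Seasonality):
  P1: Seasonality <- EmailOpen -> WebVisits <- Conversion -> PriorPurchase
  P2: Seasonality <- EmailOpen -> WebVisits -> CouponUse -> StoreType -> PriorPurchase
  P3: Seasonality <- EmailOpen -> CouponUse <- WebVisits <- Conversion -> PriorPurchase
  P4: Seasonality <- EmailOpen -> CouponUse -> StoreType -> PriorPurchase
  P5: Seasonality <- EmailOpen -> StoreType <- CouponUse <- WebVisits <- Conversion -> PriorPurchase
  P6: Seasonality <- EmailOpen -> StoreType -> PriorPurchase
  P7: Seasonality <- EmailOpen -> PriorPurchase
Condition 1 (no descendant of Seasonality in the set): holds — descendants of Seasonality are {PriorPurchase}; none are in {EmailOpen}.
Condition 2 (every backdoor path blocked by {EmailOpen}):
  P1: blocked at fork node EmailOpen ∈ conditioning set.
  P2: blocked at fork node EmailOpen ∈ conditioning set.
  P3: blocked at fork node EmailOpen ∈ conditioning set.
  P4: blocked at fork node EmailOpen ∈ conditioning set.
  P5: blocked at fork node EmailOpen ∈ conditioning set.
  P6: blocked at fork node EmailOpen ∈ conditioning set.
  P7: blocked at fork node EmailOpen ∈ conditioning set.
{EmailOpen} satisfies the backdoor criterion.

Yes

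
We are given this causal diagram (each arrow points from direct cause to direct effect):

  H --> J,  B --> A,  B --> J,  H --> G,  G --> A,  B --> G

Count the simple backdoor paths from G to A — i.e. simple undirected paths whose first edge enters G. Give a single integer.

A backdoor path from G to A is any simple undirected path whose first edge points into G (i.e. leaves G via a parent).
Parents of G: {B, H}.
Enumerating:
  P1: G <- B -> A
  P2: G <- H -> J <- B -> A
That exhausts the simple backdoor paths. Count: 2.

2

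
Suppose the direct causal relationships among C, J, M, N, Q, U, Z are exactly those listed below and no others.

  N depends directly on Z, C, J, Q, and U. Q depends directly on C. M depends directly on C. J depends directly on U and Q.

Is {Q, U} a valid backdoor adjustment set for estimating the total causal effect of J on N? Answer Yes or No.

Yes

Backdoor paths from J to N (paths whose first edge points into J):
  P1: J <- Q <- C -> N
  P2: J <- Q -> N
  P3: J <- U -> N
Condition 1 (no descendant of J in the set): holds — descendants of J are {N}; none are in {Q, U}.
Condition 2 (every backdoor path blocked by {Q, U}):
  P1: blocked at chain node Q ∈ conditioning set.
  P2: blocked at fork node Q ∈ conditioning set.
  P3: blocked at fork node U ∈ conditioning set.
{Q, U} satisfies the backdoor criterion.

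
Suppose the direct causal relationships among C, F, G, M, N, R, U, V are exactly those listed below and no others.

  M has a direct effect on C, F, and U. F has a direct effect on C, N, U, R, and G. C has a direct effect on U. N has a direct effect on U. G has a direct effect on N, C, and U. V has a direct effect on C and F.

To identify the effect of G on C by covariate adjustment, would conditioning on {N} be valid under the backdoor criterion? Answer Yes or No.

No

Backdoor paths from G to C (paths whose first edge points into G):
  P1: G <- F <- M -> C
  P2: G <- F <- M -> U <- C
  P3: G <- F <- V -> C
  P4: G <- F -> C
  P5: G <- F -> N -> U <- M -> C
  P6: G <- F -> N -> U <- C
  P7: G <- F -> U <- M -> C
  P8: G <- F -> U <- C
Condition 1 (no descendant of G in the set): FAILS — N is a descendant of G.
Condition 2 (every backdoor path blocked by {N}):
  P1: open — no interior node is in the conditioning set.
  P2: blocked at collider U (neither it nor any descendant is in the conditioning set).
  P3: open — no interior node is in the conditioning set.
  P4: open — no interior node is in the conditioning set.
  P5: blocked at chain node N ∈ conditioning set.
  P6: blocked at chain node N ∈ conditioning set.
  P7: blocked at collider U (neither it nor any descendant is in the conditioning set).
  P8: blocked at collider U (neither it nor any descendant is in the conditioning set).
{N} does not satisfy the backdoor criterion.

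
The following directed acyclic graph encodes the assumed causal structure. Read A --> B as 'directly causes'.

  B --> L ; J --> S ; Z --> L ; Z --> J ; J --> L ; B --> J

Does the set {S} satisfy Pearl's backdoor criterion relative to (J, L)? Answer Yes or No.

Backdoor paths from J to L (paths whose first edge points into J):
  P1: J <- Z -> L
  P2: J <- B -> L
Condition 1 (no descendant of J in the set): FAILS — S is a descendant of J.
Condition 2 (every backdoor path blocked by {S}):
  P1: open — no interior node is in the conditioning set.
  P2: open — no interior node is in the conditioning set.
{S} does not satisfy the backdoor criterion.

No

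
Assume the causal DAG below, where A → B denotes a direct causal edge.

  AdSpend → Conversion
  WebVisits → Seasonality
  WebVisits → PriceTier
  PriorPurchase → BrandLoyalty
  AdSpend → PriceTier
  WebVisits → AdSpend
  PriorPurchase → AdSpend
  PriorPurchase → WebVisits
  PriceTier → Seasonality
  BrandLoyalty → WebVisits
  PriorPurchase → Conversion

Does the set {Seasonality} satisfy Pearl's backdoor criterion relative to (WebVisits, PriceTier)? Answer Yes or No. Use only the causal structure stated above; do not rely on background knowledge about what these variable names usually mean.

Backdoor paths from WebVisits to PriceTier (paths whose first edge points into WebVisits):
  P1: WebVisits <- PriorPurchase -> AdSpend -> PriceTier
  P2: WebVisits <- PriorPurchase -> Conversion <- AdSpend -> PriceTier
  P3: WebVisits <- BrandLoyalty <- PriorPurchase -> AdSpend -> PriceTier
  P4: WebVisits <- BrandLoyalty <- PriorPurchase -> Conversion <- AdSpend -> PriceTier
Condition 1 (no descendant of WebVisits in the set): FAILS — Seasonality is a descendant of WebVisits.
Condition 2 (every backdoor path blocked by {Seasonality}):
  P1: open — no interior node is in the conditioning set.
  P2: blocked at collider Conversion (neither it nor any descendant is in the conditioning set).
  P3: open — no interior node is in the conditioning set.
  P4: blocked at collider Conversion (neither it nor any descendant is in the conditioning set).
{Seasonality} does not satisfy the backdoor criterion.

No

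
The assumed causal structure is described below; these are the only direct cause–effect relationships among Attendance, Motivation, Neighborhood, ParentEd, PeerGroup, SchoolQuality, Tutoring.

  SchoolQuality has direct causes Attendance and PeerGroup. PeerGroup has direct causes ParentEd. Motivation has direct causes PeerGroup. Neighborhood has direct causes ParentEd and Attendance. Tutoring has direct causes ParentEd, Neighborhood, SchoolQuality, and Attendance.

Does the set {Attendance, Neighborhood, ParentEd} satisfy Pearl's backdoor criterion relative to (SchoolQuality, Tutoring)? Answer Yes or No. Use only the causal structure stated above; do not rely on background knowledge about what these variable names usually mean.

Yes

Backdoor paths from SchoolQuality to Tutoring (paths whose first edge points into SchoolQuality):
  P1: SchoolQuality <- Attendance -> Neighborhood <- ParentEd -> Tutoring
  P2: SchoolQuality <- Attendance -> Neighborhood -> Tutoring
  P3: SchoolQuality <- Attendance -> Tutoring
  P4: SchoolQuality <- PeerGroup <- ParentEd -> Neighborhood <- Attendance -> Tutoring
  P5: SchoolQuality <- PeerGroup <- ParentEd -> Neighborhood -> Tutoring
  P6: SchoolQuality <- PeerGroup <- ParentEd -> Tutoring
Condition 1 (no descendant of SchoolQuality in the set): holds — descendants of SchoolQuality are {Tutoring}; none are in {Attendance, Neighborhood, ParentEd}.
Condition 2 (every backdoor path blocked by {Attendance, Neighborhood, ParentEd}):
  P1: blocked at fork node Attendance ∈ conditioning set.
  P2: blocked at fork node Attendance ∈ conditioning set.
  P3: blocked at fork node Attendance ∈ conditioning set.
  P4: blocked at fork node ParentEd ∈ conditioning set.
  P5: blocked at fork node ParentEd ∈ conditioning set.
  P6: blocked at fork node ParentEd ∈ conditioning set.
{Attendance, Neighborhood, ParentEd} satisfies the backdoor criterion.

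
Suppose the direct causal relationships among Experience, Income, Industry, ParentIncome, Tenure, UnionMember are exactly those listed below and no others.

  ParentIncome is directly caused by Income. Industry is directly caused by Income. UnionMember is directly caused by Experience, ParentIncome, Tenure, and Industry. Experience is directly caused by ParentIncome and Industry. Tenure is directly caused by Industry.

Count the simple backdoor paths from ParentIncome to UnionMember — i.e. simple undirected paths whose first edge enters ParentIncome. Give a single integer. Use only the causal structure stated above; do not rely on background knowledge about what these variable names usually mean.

A backdoor path from ParentIncome to UnionMember is any simple undirected path whose first edge points into ParentIncome (i.e. leaves ParentIncome via a parent).
Parents of ParentIncome: {Income}.
Enumerating:
  P1: ParentIncome <- Income -> Industry -> Tenure -> UnionMember
  P2: ParentIncome <- Income -> Industry -> Experience -> UnionMember
  P3: ParentIncome <- Income -> Industry -> UnionMember
That exhausts the simple backdoor paths. Count: 3.

3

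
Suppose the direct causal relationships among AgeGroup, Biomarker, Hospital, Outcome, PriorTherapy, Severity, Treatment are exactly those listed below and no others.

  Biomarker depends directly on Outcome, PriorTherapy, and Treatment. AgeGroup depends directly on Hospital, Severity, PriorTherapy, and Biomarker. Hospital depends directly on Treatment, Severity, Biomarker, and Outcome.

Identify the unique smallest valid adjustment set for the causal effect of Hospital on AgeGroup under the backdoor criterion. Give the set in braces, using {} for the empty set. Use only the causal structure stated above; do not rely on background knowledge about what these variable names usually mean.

{Biomarker, PriorTherapy, Severity}

Variables eligible for adjustment (non-descendants of Hospital, excluding Hospital and AgeGroup): {Biomarker, Outcome, PriorTherapy, Severity, Treatment}.
Backdoor paths from Hospital to AgeGroup:
  P1: Hospital <- Severity -> AgeGroup
  P2: Hospital <- Treatment -> Biomarker <- PriorTherapy -> AgeGroup
  P3: Hospital <- Treatment -> Biomarker -> AgeGroup
  P4: Hospital <- Outcome -> Biomarker <- PriorTherapy -> AgeGroup
  P5: Hospital <- Outcome -> Biomarker -> AgeGroup
  P6: Hospital <- Biomarker <- PriorTherapy -> AgeGroup
  P7: Hospital <- Biomarker -> AgeGroup
The empty set is not sufficient: P1 (Hospital <- Severity -> AgeGroup) has no collider blocking it and no conditioned non-collider, so it is open.
Try {Biomarker, PriorTherapy, Severity}:
  P1: blocked at fork node Severity ∈ conditioning set.
  P2: blocked at fork node PriorTherapy ∈ conditioning set.
  P3: blocked at chain node Biomarker ∈ conditioning set.
  P4: blocked at fork node PriorTherapy ∈ conditioning set.
  P5: blocked at chain node Biomarker ∈ conditioning set.
  P6: blocked at chain node Biomarker ∈ conditioning set.
  P7: blocked at fork node Biomarker ∈ conditioning set.
{Biomarker, PriorTherapy, Severity} contains no descendant of Hospital and blocks every backdoor path.
Every element of {Biomarker, PriorTherapy, Severity} is needed (dropping Biomarker leaves P3 open; dropping PriorTherapy leaves P2 open; dropping Severity leaves P1 open), so no proper subset is valid.
Among all size-3 subsets of the eligible variables, only {Biomarker, PriorTherapy, Severity} blocks every backdoor path, so it is the unique smallest valid adjustment set.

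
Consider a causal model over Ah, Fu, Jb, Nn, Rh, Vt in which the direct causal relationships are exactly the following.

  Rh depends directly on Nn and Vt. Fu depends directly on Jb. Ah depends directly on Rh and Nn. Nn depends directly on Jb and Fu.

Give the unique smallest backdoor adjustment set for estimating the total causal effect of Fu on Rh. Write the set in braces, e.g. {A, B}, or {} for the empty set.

{Jb}

Variables eligible for adjustment (non-descendants of Fu, excluding Fu and Rh): {Jb, Vt}.
Backdoor paths from Fu to Rh:
  P1: Fu <- Jb -> Nn -> Rh
  P2: Fu <- Jb -> Nn -> Ah <- Rh
The empty set is not sufficient: P1 (Fu <- Jb -> Nn -> Rh) has no collider blocking it and no conditioned non-collider, so it is open.
Try {Jb}:
  P1: blocked at fork node Jb ∈ conditioning set.
  P2: blocked at fork node Jb ∈ conditioning set.
{Jb} contains no descendant of Fu and blocks every backdoor path.
No other singleton works — e.g. {Vt} leaves P1 open — so {Jb} is the unique smallest valid adjustment set.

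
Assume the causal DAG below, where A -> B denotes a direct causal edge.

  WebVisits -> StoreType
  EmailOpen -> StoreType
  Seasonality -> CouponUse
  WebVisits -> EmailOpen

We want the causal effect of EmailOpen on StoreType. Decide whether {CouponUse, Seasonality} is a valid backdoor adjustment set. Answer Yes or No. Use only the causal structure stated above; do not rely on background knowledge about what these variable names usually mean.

No

Backdoor paths from EmailOpen to StoreType (paths whose first edge points into EmailOpen):
  P1: EmailOpen <- WebVisits -> StoreType
Condition 1 (no descendant of EmailOpen in the set): holds — descendants of EmailOpen are {StoreType}; none are in {CouponUse, Seasonality}.
Condition 2 (every backdoor path blocked by {CouponUse, Seasonality}):
  P1: open — no interior node is in the conditioning set.
{CouponUse, Seasonality} does not satisfy the backdoor criterion.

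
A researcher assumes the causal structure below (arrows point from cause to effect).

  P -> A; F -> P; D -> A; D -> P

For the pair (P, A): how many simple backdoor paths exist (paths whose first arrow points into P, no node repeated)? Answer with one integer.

1

A backdoor path from P to A is any simple undirected path whose first edge points into P (i.e. leaves P via a parent).
Parents of P: {D, F}.
Enumerating:
  P1: P <- D -> A
That exhausts the simple backdoor paths. Count: 1.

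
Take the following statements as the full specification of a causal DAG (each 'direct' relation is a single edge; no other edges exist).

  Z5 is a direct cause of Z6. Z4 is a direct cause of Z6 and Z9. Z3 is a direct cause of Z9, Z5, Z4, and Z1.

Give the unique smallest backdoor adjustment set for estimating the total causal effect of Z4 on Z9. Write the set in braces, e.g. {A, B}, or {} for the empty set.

Variables eligible for adjustment (non-descendants of Z4, excluding Z4 and Z9): {Z1, Z3, Z5}.
Backdoor paths from Z4 to Z9:
  P1: Z4 <- Z3 -> Z9
The empty set is not sufficient: P1 (Z4 <- Z3 -> Z9) has no collider blocking it and no conditioned non-collider, so it is open.
Try {Z3}:
  P1: blocked at fork node Z3 ∈ conditioning set.
{Z3} contains no descendant of Z4 and blocks every backdoor path.
No other singleton works — e.g. {Z5} leaves P1 open — so {Z3} is the unique smallest valid adjustment set.

{Z3}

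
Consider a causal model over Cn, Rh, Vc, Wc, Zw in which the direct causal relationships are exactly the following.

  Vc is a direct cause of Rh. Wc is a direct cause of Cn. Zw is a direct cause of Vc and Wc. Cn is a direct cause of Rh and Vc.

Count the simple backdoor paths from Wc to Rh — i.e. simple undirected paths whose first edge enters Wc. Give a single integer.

2

A backdoor path from Wc to Rh is any simple undirected path whose first edge points into Wc (i.e. leaves Wc via a parent).
Parents of Wc: {Zw}.
Enumerating:
  P1: Wc <- Zw -> Vc <- Cn -> Rh
  P2: Wc <- Zw -> Vc -> Rh
That exhausts the simple backdoor paths. Count: 2.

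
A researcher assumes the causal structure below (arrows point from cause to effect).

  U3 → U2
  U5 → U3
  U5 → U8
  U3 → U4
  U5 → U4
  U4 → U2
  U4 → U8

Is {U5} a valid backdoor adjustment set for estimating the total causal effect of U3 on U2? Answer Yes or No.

Yes

Backdoor paths from U3 to U2 (paths whose first edge points into U3):
  P1: U3 <- U5 -> U4 -> U2
  P2: U3 <- U5 -> U8 <- U4 -> U2
Condition 1 (no descendant of U3 in the set): holds — descendants of U3 are {U2, U4, U8}; none are in {U5}.
Condition 2 (every backdoor path blocked by {U5}):
  P1: blocked at fork node U5 ∈ conditioning set.
  P2: blocked at fork node U5 ∈ conditioning set.
{U5} satisfies the backdoor criterion.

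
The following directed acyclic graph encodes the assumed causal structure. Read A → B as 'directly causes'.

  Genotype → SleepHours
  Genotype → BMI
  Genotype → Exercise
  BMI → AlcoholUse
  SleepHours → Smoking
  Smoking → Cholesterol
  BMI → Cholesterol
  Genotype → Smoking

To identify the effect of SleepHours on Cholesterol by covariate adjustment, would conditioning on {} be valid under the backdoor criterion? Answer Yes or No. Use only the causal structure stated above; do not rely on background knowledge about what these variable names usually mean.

No

Backdoor paths from SleepHours to Cholesterol (paths whose first edge points into SleepHours):
  P1: SleepHours <- Genotype -> BMI -> Cholesterol
  P2: SleepHours <- Genotype -> Smoking -> Cholesterol
Condition 1 (no descendant of SleepHours in the set): holds — descendants of SleepHours are {Cholesterol, Smoking}; none are in {}.
Condition 2 (every backdoor path blocked by {}):
  P1: open — no interior node is in the conditioning set.
  P2: open — no interior node is in the conditioning set.
{} does not satisfy the backdoor criterion.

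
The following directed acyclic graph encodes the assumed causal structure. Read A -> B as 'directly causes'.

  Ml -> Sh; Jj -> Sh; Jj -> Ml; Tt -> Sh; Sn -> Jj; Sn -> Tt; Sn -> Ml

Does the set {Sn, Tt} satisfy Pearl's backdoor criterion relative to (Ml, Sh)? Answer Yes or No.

No

Backdoor paths from Ml to Sh (paths whose first edge points into Ml):
  P1: Ml <- Sn -> Jj -> Sh
  P2: Ml <- Sn -> Tt -> Sh
  P3: Ml <- Jj <- Sn -> Tt -> Sh
  P4: Ml <- Jj -> Sh
Condition 1 (no descendant of Ml in the set): holds — descendants of Ml are {Sh}; none are in {Sn, Tt}.
Condition 2 (every backdoor path blocked by {Sn, Tt}):
  P1: blocked at fork node Sn ∈ conditioning set.
  P2: blocked at fork node Sn ∈ conditioning set.
  P3: blocked at fork node Sn ∈ conditioning set.
  P4: open — no interior node is in the conditioning set.
{Sn, Tt} does not satisfy the backdoor criterion.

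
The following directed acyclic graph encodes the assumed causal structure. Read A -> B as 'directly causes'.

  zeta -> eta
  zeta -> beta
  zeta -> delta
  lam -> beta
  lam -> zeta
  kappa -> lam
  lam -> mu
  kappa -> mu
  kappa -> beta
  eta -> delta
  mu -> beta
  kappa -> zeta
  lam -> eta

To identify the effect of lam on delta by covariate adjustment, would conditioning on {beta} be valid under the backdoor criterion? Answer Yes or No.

Backdoor paths from lam to delta (paths whose first edge points into lam):
  P1: lam <- kappa -> mu -> beta <- zeta -> eta -> delta
  P2: lam <- kappa -> mu -> beta <- zeta -> delta
  P3: lam <- kappa -> zeta -> eta -> delta
  P4: lam <- kappa -> zeta -> delta
  P5: lam <- kappa -> beta <- zeta -> eta -> delta
  P6: lam <- kappa -> beta <- zeta -> delta
Condition 1 (no descendant of lam in the set): FAILS — beta is a descendant of lam.
Condition 2 (every backdoor path blocked by {beta}):
  P1: open — collider(s) beta are conditioned on (or have a conditioned descendant) and no non-collider on the path is in the set.
  P2: open — collider(s) beta are conditioned on (or have a conditioned descendant) and no non-collider on the path is in the set.
  P3: open — no interior node is in the conditioning set.
  P4: open — no interior node is in the conditioning set.
  P5: open — collider(s) beta are conditioned on (or have a conditioned descendant) and no non-collider on the path is in the set.
  P6: open — collider(s) beta are conditioned on (or have a conditioned descendant) and no non-collider on the path is in the set.
{beta} does not satisfy the backdoor criterion.

No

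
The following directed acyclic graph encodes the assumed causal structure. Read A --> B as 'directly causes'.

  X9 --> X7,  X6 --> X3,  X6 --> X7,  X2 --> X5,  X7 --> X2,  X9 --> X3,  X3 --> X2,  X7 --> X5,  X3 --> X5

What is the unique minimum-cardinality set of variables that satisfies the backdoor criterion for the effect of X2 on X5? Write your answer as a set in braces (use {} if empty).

Variables eligible for adjustment (non-descendants of X2, excluding X2 and X5): {X3, X6, X7, X9}.
Backdoor paths from X2 to X5:
  P1: X2 <- X7 <- X6 -> X3 -> X5
  P2: X2 <- X7 <- X9 -> X3 -> X5
  P3: X2 <- X7 -> X5
  P4: X2 <- X3 <- X6 -> X7 -> X5
  P5: X2 <- X3 <- X9 -> X7 -> X5
  P6: X2 <- X3 -> X5
The empty set is not sufficient: P1 (X2 <- X7 <- X6 -> X3 -> X5) has no collider blocking it and no conditioned non-collider, so it is open.
Try {X3, X7}:
  P1: blocked at chain node X7 ∈ conditioning set.
  P2: blocked at chain node X7 ∈ conditioning set.
  P3: blocked at fork node X7 ∈ conditioning set.
  P4: blocked at chain node X3 ∈ conditioning set.
  P5: blocked at chain node X3 ∈ conditioning set.
  P6: blocked at fork node X3 ∈ conditioning set.
{X3, X7} contains no descendant of X2 and blocks every backdoor path.
Every element of {X3, X7} is needed (dropping X3 leaves P6 open; dropping X7 leaves P3 open), so no proper subset is valid.
Among all size-2 subsets of the eligible variables, only {X3, X7} blocks every backdoor path, so it is the unique smallest valid adjustment set.

{X3, X7}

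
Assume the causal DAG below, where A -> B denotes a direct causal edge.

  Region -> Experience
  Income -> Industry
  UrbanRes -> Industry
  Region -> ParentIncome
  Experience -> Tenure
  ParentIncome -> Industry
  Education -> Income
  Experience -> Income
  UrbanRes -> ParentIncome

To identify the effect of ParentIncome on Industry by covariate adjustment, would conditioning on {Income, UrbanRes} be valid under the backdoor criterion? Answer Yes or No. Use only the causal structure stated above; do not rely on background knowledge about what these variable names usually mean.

Yes

Backdoor paths from ParentIncome to Industry (paths whose first edge points into ParentIncome):
  P1: ParentIncome <- UrbanRes -> Industry
  P2: ParentIncome <- Region -> Experience -> Income -> Industry
Condition 1 (no descendant of ParentIncome in the set): holds — descendants of ParentIncome are {Industry}; none are in {Income, UrbanRes}.
Condition 2 (every backdoor path blocked by {Income, UrbanRes}):
  P1: blocked at fork node UrbanRes ∈ conditioning set.
  P2: blocked at chain node Income ∈ conditioning set.
{Income, UrbanRes} satisfies the backdoor criterion.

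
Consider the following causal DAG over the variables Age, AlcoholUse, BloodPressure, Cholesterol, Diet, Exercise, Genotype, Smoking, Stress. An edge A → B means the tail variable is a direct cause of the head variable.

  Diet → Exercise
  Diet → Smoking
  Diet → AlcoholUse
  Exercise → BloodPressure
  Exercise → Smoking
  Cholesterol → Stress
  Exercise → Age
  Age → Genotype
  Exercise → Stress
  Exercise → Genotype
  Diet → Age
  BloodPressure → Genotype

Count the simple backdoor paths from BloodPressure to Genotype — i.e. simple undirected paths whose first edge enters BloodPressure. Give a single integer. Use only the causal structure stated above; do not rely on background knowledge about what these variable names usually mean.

4

A backdoor path from BloodPressure to Genotype is any simple undirected path whose first edge points into BloodPressure (i.e. leaves BloodPressure via a parent).
Parents of BloodPressure: {Exercise}.
Enumerating:
  P1: BloodPressure <- Exercise <- Diet -> Age -> Genotype
  P2: BloodPressure <- Exercise -> Age -> Genotype
  P3: BloodPressure <- Exercise -> Genotype
  P4: BloodPressure <- Exercise -> Smoking <- Diet -> Age -> Genotype
That exhausts the simple backdoor paths. Count: 4.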